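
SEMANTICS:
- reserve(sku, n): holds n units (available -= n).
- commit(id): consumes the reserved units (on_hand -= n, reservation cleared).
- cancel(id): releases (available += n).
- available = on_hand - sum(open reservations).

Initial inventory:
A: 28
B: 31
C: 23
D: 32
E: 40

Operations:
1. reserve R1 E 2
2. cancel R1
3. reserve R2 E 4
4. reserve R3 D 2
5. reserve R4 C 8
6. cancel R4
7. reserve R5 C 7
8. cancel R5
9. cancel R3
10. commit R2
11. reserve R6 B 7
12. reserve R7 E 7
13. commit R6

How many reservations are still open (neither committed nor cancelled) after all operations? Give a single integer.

Step 1: reserve R1 E 2 -> on_hand[A=28 B=31 C=23 D=32 E=40] avail[A=28 B=31 C=23 D=32 E=38] open={R1}
Step 2: cancel R1 -> on_hand[A=28 B=31 C=23 D=32 E=40] avail[A=28 B=31 C=23 D=32 E=40] open={}
Step 3: reserve R2 E 4 -> on_hand[A=28 B=31 C=23 D=32 E=40] avail[A=28 B=31 C=23 D=32 E=36] open={R2}
Step 4: reserve R3 D 2 -> on_hand[A=28 B=31 C=23 D=32 E=40] avail[A=28 B=31 C=23 D=30 E=36] open={R2,R3}
Step 5: reserve R4 C 8 -> on_hand[A=28 B=31 C=23 D=32 E=40] avail[A=28 B=31 C=15 D=30 E=36] open={R2,R3,R4}
Step 6: cancel R4 -> on_hand[A=28 B=31 C=23 D=32 E=40] avail[A=28 B=31 C=23 D=30 E=36] open={R2,R3}
Step 7: reserve R5 C 7 -> on_hand[A=28 B=31 C=23 D=32 E=40] avail[A=28 B=31 C=16 D=30 E=36] open={R2,R3,R5}
Step 8: cancel R5 -> on_hand[A=28 B=31 C=23 D=32 E=40] avail[A=28 B=31 C=23 D=30 E=36] open={R2,R3}
Step 9: cancel R3 -> on_hand[A=28 B=31 C=23 D=32 E=40] avail[A=28 B=31 C=23 D=32 E=36] open={R2}
Step 10: commit R2 -> on_hand[A=28 B=31 C=23 D=32 E=36] avail[A=28 B=31 C=23 D=32 E=36] open={}
Step 11: reserve R6 B 7 -> on_hand[A=28 B=31 C=23 D=32 E=36] avail[A=28 B=24 C=23 D=32 E=36] open={R6}
Step 12: reserve R7 E 7 -> on_hand[A=28 B=31 C=23 D=32 E=36] avail[A=28 B=24 C=23 D=32 E=29] open={R6,R7}
Step 13: commit R6 -> on_hand[A=28 B=24 C=23 D=32 E=36] avail[A=28 B=24 C=23 D=32 E=29] open={R7}
Open reservations: ['R7'] -> 1

Answer: 1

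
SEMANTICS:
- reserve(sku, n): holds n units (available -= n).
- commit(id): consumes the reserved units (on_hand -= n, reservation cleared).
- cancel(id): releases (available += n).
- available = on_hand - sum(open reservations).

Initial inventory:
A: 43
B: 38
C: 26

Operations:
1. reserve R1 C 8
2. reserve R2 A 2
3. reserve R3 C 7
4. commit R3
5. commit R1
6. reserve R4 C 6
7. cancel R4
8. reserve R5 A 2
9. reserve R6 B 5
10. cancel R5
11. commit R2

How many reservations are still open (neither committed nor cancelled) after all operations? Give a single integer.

Answer: 1

Derivation:
Step 1: reserve R1 C 8 -> on_hand[A=43 B=38 C=26] avail[A=43 B=38 C=18] open={R1}
Step 2: reserve R2 A 2 -> on_hand[A=43 B=38 C=26] avail[A=41 B=38 C=18] open={R1,R2}
Step 3: reserve R3 C 7 -> on_hand[A=43 B=38 C=26] avail[A=41 B=38 C=11] open={R1,R2,R3}
Step 4: commit R3 -> on_hand[A=43 B=38 C=19] avail[A=41 B=38 C=11] open={R1,R2}
Step 5: commit R1 -> on_hand[A=43 B=38 C=11] avail[A=41 B=38 C=11] open={R2}
Step 6: reserve R4 C 6 -> on_hand[A=43 B=38 C=11] avail[A=41 B=38 C=5] open={R2,R4}
Step 7: cancel R4 -> on_hand[A=43 B=38 C=11] avail[A=41 B=38 C=11] open={R2}
Step 8: reserve R5 A 2 -> on_hand[A=43 B=38 C=11] avail[A=39 B=38 C=11] open={R2,R5}
Step 9: reserve R6 B 5 -> on_hand[A=43 B=38 C=11] avail[A=39 B=33 C=11] open={R2,R5,R6}
Step 10: cancel R5 -> on_hand[A=43 B=38 C=11] avail[A=41 B=33 C=11] open={R2,R6}
Step 11: commit R2 -> on_hand[A=41 B=38 C=11] avail[A=41 B=33 C=11] open={R6}
Open reservations: ['R6'] -> 1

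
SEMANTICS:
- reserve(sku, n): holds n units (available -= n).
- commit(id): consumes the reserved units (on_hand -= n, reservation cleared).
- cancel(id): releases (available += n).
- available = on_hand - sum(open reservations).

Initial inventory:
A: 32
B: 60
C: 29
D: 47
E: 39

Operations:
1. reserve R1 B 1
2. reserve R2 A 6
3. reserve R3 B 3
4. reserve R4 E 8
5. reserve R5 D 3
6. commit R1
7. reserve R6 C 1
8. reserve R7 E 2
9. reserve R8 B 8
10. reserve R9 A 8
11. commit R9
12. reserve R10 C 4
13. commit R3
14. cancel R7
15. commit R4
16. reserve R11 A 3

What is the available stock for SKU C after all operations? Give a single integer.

Step 1: reserve R1 B 1 -> on_hand[A=32 B=60 C=29 D=47 E=39] avail[A=32 B=59 C=29 D=47 E=39] open={R1}
Step 2: reserve R2 A 6 -> on_hand[A=32 B=60 C=29 D=47 E=39] avail[A=26 B=59 C=29 D=47 E=39] open={R1,R2}
Step 3: reserve R3 B 3 -> on_hand[A=32 B=60 C=29 D=47 E=39] avail[A=26 B=56 C=29 D=47 E=39] open={R1,R2,R3}
Step 4: reserve R4 E 8 -> on_hand[A=32 B=60 C=29 D=47 E=39] avail[A=26 B=56 C=29 D=47 E=31] open={R1,R2,R3,R4}
Step 5: reserve R5 D 3 -> on_hand[A=32 B=60 C=29 D=47 E=39] avail[A=26 B=56 C=29 D=44 E=31] open={R1,R2,R3,R4,R5}
Step 6: commit R1 -> on_hand[A=32 B=59 C=29 D=47 E=39] avail[A=26 B=56 C=29 D=44 E=31] open={R2,R3,R4,R5}
Step 7: reserve R6 C 1 -> on_hand[A=32 B=59 C=29 D=47 E=39] avail[A=26 B=56 C=28 D=44 E=31] open={R2,R3,R4,R5,R6}
Step 8: reserve R7 E 2 -> on_hand[A=32 B=59 C=29 D=47 E=39] avail[A=26 B=56 C=28 D=44 E=29] open={R2,R3,R4,R5,R6,R7}
Step 9: reserve R8 B 8 -> on_hand[A=32 B=59 C=29 D=47 E=39] avail[A=26 B=48 C=28 D=44 E=29] open={R2,R3,R4,R5,R6,R7,R8}
Step 10: reserve R9 A 8 -> on_hand[A=32 B=59 C=29 D=47 E=39] avail[A=18 B=48 C=28 D=44 E=29] open={R2,R3,R4,R5,R6,R7,R8,R9}
Step 11: commit R9 -> on_hand[A=24 B=59 C=29 D=47 E=39] avail[A=18 B=48 C=28 D=44 E=29] open={R2,R3,R4,R5,R6,R7,R8}
Step 12: reserve R10 C 4 -> on_hand[A=24 B=59 C=29 D=47 E=39] avail[A=18 B=48 C=24 D=44 E=29] open={R10,R2,R3,R4,R5,R6,R7,R8}
Step 13: commit R3 -> on_hand[A=24 B=56 C=29 D=47 E=39] avail[A=18 B=48 C=24 D=44 E=29] open={R10,R2,R4,R5,R6,R7,R8}
Step 14: cancel R7 -> on_hand[A=24 B=56 C=29 D=47 E=39] avail[A=18 B=48 C=24 D=44 E=31] open={R10,R2,R4,R5,R6,R8}
Step 15: commit R4 -> on_hand[A=24 B=56 C=29 D=47 E=31] avail[A=18 B=48 C=24 D=44 E=31] open={R10,R2,R5,R6,R8}
Step 16: reserve R11 A 3 -> on_hand[A=24 B=56 C=29 D=47 E=31] avail[A=15 B=48 C=24 D=44 E=31] open={R10,R11,R2,R5,R6,R8}
Final available[C] = 24

Answer: 24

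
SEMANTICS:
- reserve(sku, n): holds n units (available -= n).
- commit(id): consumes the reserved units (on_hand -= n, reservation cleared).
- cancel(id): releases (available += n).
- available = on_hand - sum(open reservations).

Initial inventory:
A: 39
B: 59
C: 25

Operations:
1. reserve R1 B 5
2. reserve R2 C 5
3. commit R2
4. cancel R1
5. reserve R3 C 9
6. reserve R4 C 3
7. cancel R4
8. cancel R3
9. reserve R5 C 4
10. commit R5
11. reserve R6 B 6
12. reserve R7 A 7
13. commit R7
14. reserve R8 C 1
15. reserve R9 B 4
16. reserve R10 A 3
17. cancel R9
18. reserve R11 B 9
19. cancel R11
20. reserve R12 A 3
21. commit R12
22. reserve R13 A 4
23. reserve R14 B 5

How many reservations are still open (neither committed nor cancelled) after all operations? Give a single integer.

Answer: 5

Derivation:
Step 1: reserve R1 B 5 -> on_hand[A=39 B=59 C=25] avail[A=39 B=54 C=25] open={R1}
Step 2: reserve R2 C 5 -> on_hand[A=39 B=59 C=25] avail[A=39 B=54 C=20] open={R1,R2}
Step 3: commit R2 -> on_hand[A=39 B=59 C=20] avail[A=39 B=54 C=20] open={R1}
Step 4: cancel R1 -> on_hand[A=39 B=59 C=20] avail[A=39 B=59 C=20] open={}
Step 5: reserve R3 C 9 -> on_hand[A=39 B=59 C=20] avail[A=39 B=59 C=11] open={R3}
Step 6: reserve R4 C 3 -> on_hand[A=39 B=59 C=20] avail[A=39 B=59 C=8] open={R3,R4}
Step 7: cancel R4 -> on_hand[A=39 B=59 C=20] avail[A=39 B=59 C=11] open={R3}
Step 8: cancel R3 -> on_hand[A=39 B=59 C=20] avail[A=39 B=59 C=20] open={}
Step 9: reserve R5 C 4 -> on_hand[A=39 B=59 C=20] avail[A=39 B=59 C=16] open={R5}
Step 10: commit R5 -> on_hand[A=39 B=59 C=16] avail[A=39 B=59 C=16] open={}
Step 11: reserve R6 B 6 -> on_hand[A=39 B=59 C=16] avail[A=39 B=53 C=16] open={R6}
Step 12: reserve R7 A 7 -> on_hand[A=39 B=59 C=16] avail[A=32 B=53 C=16] open={R6,R7}
Step 13: commit R7 -> on_hand[A=32 B=59 C=16] avail[A=32 B=53 C=16] open={R6}
Step 14: reserve R8 C 1 -> on_hand[A=32 B=59 C=16] avail[A=32 B=53 C=15] open={R6,R8}
Step 15: reserve R9 B 4 -> on_hand[A=32 B=59 C=16] avail[A=32 B=49 C=15] open={R6,R8,R9}
Step 16: reserve R10 A 3 -> on_hand[A=32 B=59 C=16] avail[A=29 B=49 C=15] open={R10,R6,R8,R9}
Step 17: cancel R9 -> on_hand[A=32 B=59 C=16] avail[A=29 B=53 C=15] open={R10,R6,R8}
Step 18: reserve R11 B 9 -> on_hand[A=32 B=59 C=16] avail[A=29 B=44 C=15] open={R10,R11,R6,R8}
Step 19: cancel R11 -> on_hand[A=32 B=59 C=16] avail[A=29 B=53 C=15] open={R10,R6,R8}
Step 20: reserve R12 A 3 -> on_hand[A=32 B=59 C=16] avail[A=26 B=53 C=15] open={R10,R12,R6,R8}
Step 21: commit R12 -> on_hand[A=29 B=59 C=16] avail[A=26 B=53 C=15] open={R10,R6,R8}
Step 22: reserve R13 A 4 -> on_hand[A=29 B=59 C=16] avail[A=22 B=53 C=15] open={R10,R13,R6,R8}
Step 23: reserve R14 B 5 -> on_hand[A=29 B=59 C=16] avail[A=22 B=48 C=15] open={R10,R13,R14,R6,R8}
Open reservations: ['R10', 'R13', 'R14', 'R6', 'R8'] -> 5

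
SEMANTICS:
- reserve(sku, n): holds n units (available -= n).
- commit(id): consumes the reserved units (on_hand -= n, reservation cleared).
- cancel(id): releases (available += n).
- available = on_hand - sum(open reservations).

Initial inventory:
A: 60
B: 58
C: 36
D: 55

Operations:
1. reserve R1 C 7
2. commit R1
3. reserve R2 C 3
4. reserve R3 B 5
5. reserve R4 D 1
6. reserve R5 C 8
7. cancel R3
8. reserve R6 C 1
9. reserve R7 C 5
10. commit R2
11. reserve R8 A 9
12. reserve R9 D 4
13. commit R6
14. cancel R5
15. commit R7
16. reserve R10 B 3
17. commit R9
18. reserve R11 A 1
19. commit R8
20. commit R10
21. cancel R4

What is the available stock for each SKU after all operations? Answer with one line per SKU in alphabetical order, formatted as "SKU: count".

Step 1: reserve R1 C 7 -> on_hand[A=60 B=58 C=36 D=55] avail[A=60 B=58 C=29 D=55] open={R1}
Step 2: commit R1 -> on_hand[A=60 B=58 C=29 D=55] avail[A=60 B=58 C=29 D=55] open={}
Step 3: reserve R2 C 3 -> on_hand[A=60 B=58 C=29 D=55] avail[A=60 B=58 C=26 D=55] open={R2}
Step 4: reserve R3 B 5 -> on_hand[A=60 B=58 C=29 D=55] avail[A=60 B=53 C=26 D=55] open={R2,R3}
Step 5: reserve R4 D 1 -> on_hand[A=60 B=58 C=29 D=55] avail[A=60 B=53 C=26 D=54] open={R2,R3,R4}
Step 6: reserve R5 C 8 -> on_hand[A=60 B=58 C=29 D=55] avail[A=60 B=53 C=18 D=54] open={R2,R3,R4,R5}
Step 7: cancel R3 -> on_hand[A=60 B=58 C=29 D=55] avail[A=60 B=58 C=18 D=54] open={R2,R4,R5}
Step 8: reserve R6 C 1 -> on_hand[A=60 B=58 C=29 D=55] avail[A=60 B=58 C=17 D=54] open={R2,R4,R5,R6}
Step 9: reserve R7 C 5 -> on_hand[A=60 B=58 C=29 D=55] avail[A=60 B=58 C=12 D=54] open={R2,R4,R5,R6,R7}
Step 10: commit R2 -> on_hand[A=60 B=58 C=26 D=55] avail[A=60 B=58 C=12 D=54] open={R4,R5,R6,R7}
Step 11: reserve R8 A 9 -> on_hand[A=60 B=58 C=26 D=55] avail[A=51 B=58 C=12 D=54] open={R4,R5,R6,R7,R8}
Step 12: reserve R9 D 4 -> on_hand[A=60 B=58 C=26 D=55] avail[A=51 B=58 C=12 D=50] open={R4,R5,R6,R7,R8,R9}
Step 13: commit R6 -> on_hand[A=60 B=58 C=25 D=55] avail[A=51 B=58 C=12 D=50] open={R4,R5,R7,R8,R9}
Step 14: cancel R5 -> on_hand[A=60 B=58 C=25 D=55] avail[A=51 B=58 C=20 D=50] open={R4,R7,R8,R9}
Step 15: commit R7 -> on_hand[A=60 B=58 C=20 D=55] avail[A=51 B=58 C=20 D=50] open={R4,R8,R9}
Step 16: reserve R10 B 3 -> on_hand[A=60 B=58 C=20 D=55] avail[A=51 B=55 C=20 D=50] open={R10,R4,R8,R9}
Step 17: commit R9 -> on_hand[A=60 B=58 C=20 D=51] avail[A=51 B=55 C=20 D=50] open={R10,R4,R8}
Step 18: reserve R11 A 1 -> on_hand[A=60 B=58 C=20 D=51] avail[A=50 B=55 C=20 D=50] open={R10,R11,R4,R8}
Step 19: commit R8 -> on_hand[A=51 B=58 C=20 D=51] avail[A=50 B=55 C=20 D=50] open={R10,R11,R4}
Step 20: commit R10 -> on_hand[A=51 B=55 C=20 D=51] avail[A=50 B=55 C=20 D=50] open={R11,R4}
Step 21: cancel R4 -> on_hand[A=51 B=55 C=20 D=51] avail[A=50 B=55 C=20 D=51] open={R11}

Answer: A: 50
B: 55
C: 20
D: 51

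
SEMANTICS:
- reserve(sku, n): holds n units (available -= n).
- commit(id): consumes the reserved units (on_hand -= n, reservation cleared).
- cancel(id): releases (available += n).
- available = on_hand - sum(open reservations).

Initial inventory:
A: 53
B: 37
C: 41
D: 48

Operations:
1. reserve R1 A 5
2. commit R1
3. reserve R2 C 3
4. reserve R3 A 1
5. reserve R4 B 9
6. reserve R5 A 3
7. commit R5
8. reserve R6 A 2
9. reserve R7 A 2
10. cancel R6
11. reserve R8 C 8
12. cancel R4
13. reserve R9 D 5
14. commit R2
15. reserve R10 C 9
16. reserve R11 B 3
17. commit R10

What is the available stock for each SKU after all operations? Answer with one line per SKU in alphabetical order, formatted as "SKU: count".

Step 1: reserve R1 A 5 -> on_hand[A=53 B=37 C=41 D=48] avail[A=48 B=37 C=41 D=48] open={R1}
Step 2: commit R1 -> on_hand[A=48 B=37 C=41 D=48] avail[A=48 B=37 C=41 D=48] open={}
Step 3: reserve R2 C 3 -> on_hand[A=48 B=37 C=41 D=48] avail[A=48 B=37 C=38 D=48] open={R2}
Step 4: reserve R3 A 1 -> on_hand[A=48 B=37 C=41 D=48] avail[A=47 B=37 C=38 D=48] open={R2,R3}
Step 5: reserve R4 B 9 -> on_hand[A=48 B=37 C=41 D=48] avail[A=47 B=28 C=38 D=48] open={R2,R3,R4}
Step 6: reserve R5 A 3 -> on_hand[A=48 B=37 C=41 D=48] avail[A=44 B=28 C=38 D=48] open={R2,R3,R4,R5}
Step 7: commit R5 -> on_hand[A=45 B=37 C=41 D=48] avail[A=44 B=28 C=38 D=48] open={R2,R3,R4}
Step 8: reserve R6 A 2 -> on_hand[A=45 B=37 C=41 D=48] avail[A=42 B=28 C=38 D=48] open={R2,R3,R4,R6}
Step 9: reserve R7 A 2 -> on_hand[A=45 B=37 C=41 D=48] avail[A=40 B=28 C=38 D=48] open={R2,R3,R4,R6,R7}
Step 10: cancel R6 -> on_hand[A=45 B=37 C=41 D=48] avail[A=42 B=28 C=38 D=48] open={R2,R3,R4,R7}
Step 11: reserve R8 C 8 -> on_hand[A=45 B=37 C=41 D=48] avail[A=42 B=28 C=30 D=48] open={R2,R3,R4,R7,R8}
Step 12: cancel R4 -> on_hand[A=45 B=37 C=41 D=48] avail[A=42 B=37 C=30 D=48] open={R2,R3,R7,R8}
Step 13: reserve R9 D 5 -> on_hand[A=45 B=37 C=41 D=48] avail[A=42 B=37 C=30 D=43] open={R2,R3,R7,R8,R9}
Step 14: commit R2 -> on_hand[A=45 B=37 C=38 D=48] avail[A=42 B=37 C=30 D=43] open={R3,R7,R8,R9}
Step 15: reserve R10 C 9 -> on_hand[A=45 B=37 C=38 D=48] avail[A=42 B=37 C=21 D=43] open={R10,R3,R7,R8,R9}
Step 16: reserve R11 B 3 -> on_hand[A=45 B=37 C=38 D=48] avail[A=42 B=34 C=21 D=43] open={R10,R11,R3,R7,R8,R9}
Step 17: commit R10 -> on_hand[A=45 B=37 C=29 D=48] avail[A=42 B=34 C=21 D=43] open={R11,R3,R7,R8,R9}

Answer: A: 42
B: 34
C: 21
D: 43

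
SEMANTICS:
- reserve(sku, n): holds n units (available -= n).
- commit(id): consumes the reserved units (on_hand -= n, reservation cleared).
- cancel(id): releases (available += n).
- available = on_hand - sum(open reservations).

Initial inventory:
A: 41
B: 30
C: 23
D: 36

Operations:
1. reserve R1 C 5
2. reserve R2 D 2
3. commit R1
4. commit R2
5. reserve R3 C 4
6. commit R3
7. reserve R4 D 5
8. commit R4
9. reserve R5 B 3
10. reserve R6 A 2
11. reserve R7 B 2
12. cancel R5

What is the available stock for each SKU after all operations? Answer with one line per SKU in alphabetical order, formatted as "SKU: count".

Step 1: reserve R1 C 5 -> on_hand[A=41 B=30 C=23 D=36] avail[A=41 B=30 C=18 D=36] open={R1}
Step 2: reserve R2 D 2 -> on_hand[A=41 B=30 C=23 D=36] avail[A=41 B=30 C=18 D=34] open={R1,R2}
Step 3: commit R1 -> on_hand[A=41 B=30 C=18 D=36] avail[A=41 B=30 C=18 D=34] open={R2}
Step 4: commit R2 -> on_hand[A=41 B=30 C=18 D=34] avail[A=41 B=30 C=18 D=34] open={}
Step 5: reserve R3 C 4 -> on_hand[A=41 B=30 C=18 D=34] avail[A=41 B=30 C=14 D=34] open={R3}
Step 6: commit R3 -> on_hand[A=41 B=30 C=14 D=34] avail[A=41 B=30 C=14 D=34] open={}
Step 7: reserve R4 D 5 -> on_hand[A=41 B=30 C=14 D=34] avail[A=41 B=30 C=14 D=29] open={R4}
Step 8: commit R4 -> on_hand[A=41 B=30 C=14 D=29] avail[A=41 B=30 C=14 D=29] open={}
Step 9: reserve R5 B 3 -> on_hand[A=41 B=30 C=14 D=29] avail[A=41 B=27 C=14 D=29] open={R5}
Step 10: reserve R6 A 2 -> on_hand[A=41 B=30 C=14 D=29] avail[A=39 B=27 C=14 D=29] open={R5,R6}
Step 11: reserve R7 B 2 -> on_hand[A=41 B=30 C=14 D=29] avail[A=39 B=25 C=14 D=29] open={R5,R6,R7}
Step 12: cancel R5 -> on_hand[A=41 B=30 C=14 D=29] avail[A=39 B=28 C=14 D=29] open={R6,R7}

Answer: A: 39
B: 28
C: 14
D: 29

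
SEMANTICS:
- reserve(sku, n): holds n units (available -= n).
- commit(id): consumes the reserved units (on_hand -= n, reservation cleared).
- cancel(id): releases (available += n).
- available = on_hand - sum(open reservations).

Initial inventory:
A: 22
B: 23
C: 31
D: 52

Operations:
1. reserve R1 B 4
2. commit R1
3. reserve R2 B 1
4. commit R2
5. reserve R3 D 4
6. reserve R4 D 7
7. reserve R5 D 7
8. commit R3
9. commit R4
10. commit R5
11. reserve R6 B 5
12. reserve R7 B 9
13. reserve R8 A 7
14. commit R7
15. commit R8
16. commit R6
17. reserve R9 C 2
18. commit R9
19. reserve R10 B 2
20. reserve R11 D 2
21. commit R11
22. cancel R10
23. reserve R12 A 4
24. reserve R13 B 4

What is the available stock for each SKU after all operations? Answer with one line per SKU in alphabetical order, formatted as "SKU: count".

Step 1: reserve R1 B 4 -> on_hand[A=22 B=23 C=31 D=52] avail[A=22 B=19 C=31 D=52] open={R1}
Step 2: commit R1 -> on_hand[A=22 B=19 C=31 D=52] avail[A=22 B=19 C=31 D=52] open={}
Step 3: reserve R2 B 1 -> on_hand[A=22 B=19 C=31 D=52] avail[A=22 B=18 C=31 D=52] open={R2}
Step 4: commit R2 -> on_hand[A=22 B=18 C=31 D=52] avail[A=22 B=18 C=31 D=52] open={}
Step 5: reserve R3 D 4 -> on_hand[A=22 B=18 C=31 D=52] avail[A=22 B=18 C=31 D=48] open={R3}
Step 6: reserve R4 D 7 -> on_hand[A=22 B=18 C=31 D=52] avail[A=22 B=18 C=31 D=41] open={R3,R4}
Step 7: reserve R5 D 7 -> on_hand[A=22 B=18 C=31 D=52] avail[A=22 B=18 C=31 D=34] open={R3,R4,R5}
Step 8: commit R3 -> on_hand[A=22 B=18 C=31 D=48] avail[A=22 B=18 C=31 D=34] open={R4,R5}
Step 9: commit R4 -> on_hand[A=22 B=18 C=31 D=41] avail[A=22 B=18 C=31 D=34] open={R5}
Step 10: commit R5 -> on_hand[A=22 B=18 C=31 D=34] avail[A=22 B=18 C=31 D=34] open={}
Step 11: reserve R6 B 5 -> on_hand[A=22 B=18 C=31 D=34] avail[A=22 B=13 C=31 D=34] open={R6}
Step 12: reserve R7 B 9 -> on_hand[A=22 B=18 C=31 D=34] avail[A=22 B=4 C=31 D=34] open={R6,R7}
Step 13: reserve R8 A 7 -> on_hand[A=22 B=18 C=31 D=34] avail[A=15 B=4 C=31 D=34] open={R6,R7,R8}
Step 14: commit R7 -> on_hand[A=22 B=9 C=31 D=34] avail[A=15 B=4 C=31 D=34] open={R6,R8}
Step 15: commit R8 -> on_hand[A=15 B=9 C=31 D=34] avail[A=15 B=4 C=31 D=34] open={R6}
Step 16: commit R6 -> on_hand[A=15 B=4 C=31 D=34] avail[A=15 B=4 C=31 D=34] open={}
Step 17: reserve R9 C 2 -> on_hand[A=15 B=4 C=31 D=34] avail[A=15 B=4 C=29 D=34] open={R9}
Step 18: commit R9 -> on_hand[A=15 B=4 C=29 D=34] avail[A=15 B=4 C=29 D=34] open={}
Step 19: reserve R10 B 2 -> on_hand[A=15 B=4 C=29 D=34] avail[A=15 B=2 C=29 D=34] open={R10}
Step 20: reserve R11 D 2 -> on_hand[A=15 B=4 C=29 D=34] avail[A=15 B=2 C=29 D=32] open={R10,R11}
Step 21: commit R11 -> on_hand[A=15 B=4 C=29 D=32] avail[A=15 B=2 C=29 D=32] open={R10}
Step 22: cancel R10 -> on_hand[A=15 B=4 C=29 D=32] avail[A=15 B=4 C=29 D=32] open={}
Step 23: reserve R12 A 4 -> on_hand[A=15 B=4 C=29 D=32] avail[A=11 B=4 C=29 D=32] open={R12}
Step 24: reserve R13 B 4 -> on_hand[A=15 B=4 C=29 D=32] avail[A=11 B=0 C=29 D=32] open={R12,R13}

Answer: A: 11
B: 0
C: 29
D: 32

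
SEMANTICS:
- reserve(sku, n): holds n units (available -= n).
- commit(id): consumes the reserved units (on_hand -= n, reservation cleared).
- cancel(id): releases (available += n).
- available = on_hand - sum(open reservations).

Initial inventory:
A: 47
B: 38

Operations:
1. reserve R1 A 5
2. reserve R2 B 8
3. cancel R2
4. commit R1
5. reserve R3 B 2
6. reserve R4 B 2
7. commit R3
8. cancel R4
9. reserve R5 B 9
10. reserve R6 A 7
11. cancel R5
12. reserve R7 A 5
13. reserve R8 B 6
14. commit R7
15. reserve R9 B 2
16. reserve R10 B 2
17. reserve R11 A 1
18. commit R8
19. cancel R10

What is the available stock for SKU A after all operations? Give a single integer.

Step 1: reserve R1 A 5 -> on_hand[A=47 B=38] avail[A=42 B=38] open={R1}
Step 2: reserve R2 B 8 -> on_hand[A=47 B=38] avail[A=42 B=30] open={R1,R2}
Step 3: cancel R2 -> on_hand[A=47 B=38] avail[A=42 B=38] open={R1}
Step 4: commit R1 -> on_hand[A=42 B=38] avail[A=42 B=38] open={}
Step 5: reserve R3 B 2 -> on_hand[A=42 B=38] avail[A=42 B=36] open={R3}
Step 6: reserve R4 B 2 -> on_hand[A=42 B=38] avail[A=42 B=34] open={R3,R4}
Step 7: commit R3 -> on_hand[A=42 B=36] avail[A=42 B=34] open={R4}
Step 8: cancel R4 -> on_hand[A=42 B=36] avail[A=42 B=36] open={}
Step 9: reserve R5 B 9 -> on_hand[A=42 B=36] avail[A=42 B=27] open={R5}
Step 10: reserve R6 A 7 -> on_hand[A=42 B=36] avail[A=35 B=27] open={R5,R6}
Step 11: cancel R5 -> on_hand[A=42 B=36] avail[A=35 B=36] open={R6}
Step 12: reserve R7 A 5 -> on_hand[A=42 B=36] avail[A=30 B=36] open={R6,R7}
Step 13: reserve R8 B 6 -> on_hand[A=42 B=36] avail[A=30 B=30] open={R6,R7,R8}
Step 14: commit R7 -> on_hand[A=37 B=36] avail[A=30 B=30] open={R6,R8}
Step 15: reserve R9 B 2 -> on_hand[A=37 B=36] avail[A=30 B=28] open={R6,R8,R9}
Step 16: reserve R10 B 2 -> on_hand[A=37 B=36] avail[A=30 B=26] open={R10,R6,R8,R9}
Step 17: reserve R11 A 1 -> on_hand[A=37 B=36] avail[A=29 B=26] open={R10,R11,R6,R8,R9}
Step 18: commit R8 -> on_hand[A=37 B=30] avail[A=29 B=26] open={R10,R11,R6,R9}
Step 19: cancel R10 -> on_hand[A=37 B=30] avail[A=29 B=28] open={R11,R6,R9}
Final available[A] = 29

Answer: 29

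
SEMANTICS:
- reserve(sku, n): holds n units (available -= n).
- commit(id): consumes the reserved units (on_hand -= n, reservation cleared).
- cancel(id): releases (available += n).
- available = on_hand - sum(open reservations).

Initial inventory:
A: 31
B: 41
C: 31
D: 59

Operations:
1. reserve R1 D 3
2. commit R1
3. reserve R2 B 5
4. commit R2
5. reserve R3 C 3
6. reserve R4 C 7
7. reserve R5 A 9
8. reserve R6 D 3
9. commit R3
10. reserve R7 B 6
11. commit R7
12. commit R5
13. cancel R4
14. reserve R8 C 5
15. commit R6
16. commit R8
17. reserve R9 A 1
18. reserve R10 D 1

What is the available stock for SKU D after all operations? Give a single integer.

Step 1: reserve R1 D 3 -> on_hand[A=31 B=41 C=31 D=59] avail[A=31 B=41 C=31 D=56] open={R1}
Step 2: commit R1 -> on_hand[A=31 B=41 C=31 D=56] avail[A=31 B=41 C=31 D=56] open={}
Step 3: reserve R2 B 5 -> on_hand[A=31 B=41 C=31 D=56] avail[A=31 B=36 C=31 D=56] open={R2}
Step 4: commit R2 -> on_hand[A=31 B=36 C=31 D=56] avail[A=31 B=36 C=31 D=56] open={}
Step 5: reserve R3 C 3 -> on_hand[A=31 B=36 C=31 D=56] avail[A=31 B=36 C=28 D=56] open={R3}
Step 6: reserve R4 C 7 -> on_hand[A=31 B=36 C=31 D=56] avail[A=31 B=36 C=21 D=56] open={R3,R4}
Step 7: reserve R5 A 9 -> on_hand[A=31 B=36 C=31 D=56] avail[A=22 B=36 C=21 D=56] open={R3,R4,R5}
Step 8: reserve R6 D 3 -> on_hand[A=31 B=36 C=31 D=56] avail[A=22 B=36 C=21 D=53] open={R3,R4,R5,R6}
Step 9: commit R3 -> on_hand[A=31 B=36 C=28 D=56] avail[A=22 B=36 C=21 D=53] open={R4,R5,R6}
Step 10: reserve R7 B 6 -> on_hand[A=31 B=36 C=28 D=56] avail[A=22 B=30 C=21 D=53] open={R4,R5,R6,R7}
Step 11: commit R7 -> on_hand[A=31 B=30 C=28 D=56] avail[A=22 B=30 C=21 D=53] open={R4,R5,R6}
Step 12: commit R5 -> on_hand[A=22 B=30 C=28 D=56] avail[A=22 B=30 C=21 D=53] open={R4,R6}
Step 13: cancel R4 -> on_hand[A=22 B=30 C=28 D=56] avail[A=22 B=30 C=28 D=53] open={R6}
Step 14: reserve R8 C 5 -> on_hand[A=22 B=30 C=28 D=56] avail[A=22 B=30 C=23 D=53] open={R6,R8}
Step 15: commit R6 -> on_hand[A=22 B=30 C=28 D=53] avail[A=22 B=30 C=23 D=53] open={R8}
Step 16: commit R8 -> on_hand[A=22 B=30 C=23 D=53] avail[A=22 B=30 C=23 D=53] open={}
Step 17: reserve R9 A 1 -> on_hand[A=22 B=30 C=23 D=53] avail[A=21 B=30 C=23 D=53] open={R9}
Step 18: reserve R10 D 1 -> on_hand[A=22 B=30 C=23 D=53] avail[A=21 B=30 C=23 D=52] open={R10,R9}
Final available[D] = 52

Answer: 52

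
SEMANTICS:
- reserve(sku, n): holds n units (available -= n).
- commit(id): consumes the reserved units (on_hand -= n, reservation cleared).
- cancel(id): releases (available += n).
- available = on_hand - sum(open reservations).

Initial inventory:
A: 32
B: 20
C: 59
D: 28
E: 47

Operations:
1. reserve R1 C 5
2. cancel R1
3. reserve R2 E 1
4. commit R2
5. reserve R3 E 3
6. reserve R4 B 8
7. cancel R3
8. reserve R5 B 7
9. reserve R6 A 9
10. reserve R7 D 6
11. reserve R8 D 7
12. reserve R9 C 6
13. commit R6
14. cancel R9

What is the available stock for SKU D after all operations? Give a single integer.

Step 1: reserve R1 C 5 -> on_hand[A=32 B=20 C=59 D=28 E=47] avail[A=32 B=20 C=54 D=28 E=47] open={R1}
Step 2: cancel R1 -> on_hand[A=32 B=20 C=59 D=28 E=47] avail[A=32 B=20 C=59 D=28 E=47] open={}
Step 3: reserve R2 E 1 -> on_hand[A=32 B=20 C=59 D=28 E=47] avail[A=32 B=20 C=59 D=28 E=46] open={R2}
Step 4: commit R2 -> on_hand[A=32 B=20 C=59 D=28 E=46] avail[A=32 B=20 C=59 D=28 E=46] open={}
Step 5: reserve R3 E 3 -> on_hand[A=32 B=20 C=59 D=28 E=46] avail[A=32 B=20 C=59 D=28 E=43] open={R3}
Step 6: reserve R4 B 8 -> on_hand[A=32 B=20 C=59 D=28 E=46] avail[A=32 B=12 C=59 D=28 E=43] open={R3,R4}
Step 7: cancel R3 -> on_hand[A=32 B=20 C=59 D=28 E=46] avail[A=32 B=12 C=59 D=28 E=46] open={R4}
Step 8: reserve R5 B 7 -> on_hand[A=32 B=20 C=59 D=28 E=46] avail[A=32 B=5 C=59 D=28 E=46] open={R4,R5}
Step 9: reserve R6 A 9 -> on_hand[A=32 B=20 C=59 D=28 E=46] avail[A=23 B=5 C=59 D=28 E=46] open={R4,R5,R6}
Step 10: reserve R7 D 6 -> on_hand[A=32 B=20 C=59 D=28 E=46] avail[A=23 B=5 C=59 D=22 E=46] open={R4,R5,R6,R7}
Step 11: reserve R8 D 7 -> on_hand[A=32 B=20 C=59 D=28 E=46] avail[A=23 B=5 C=59 D=15 E=46] open={R4,R5,R6,R7,R8}
Step 12: reserve R9 C 6 -> on_hand[A=32 B=20 C=59 D=28 E=46] avail[A=23 B=5 C=53 D=15 E=46] open={R4,R5,R6,R7,R8,R9}
Step 13: commit R6 -> on_hand[A=23 B=20 C=59 D=28 E=46] avail[A=23 B=5 C=53 D=15 E=46] open={R4,R5,R7,R8,R9}
Step 14: cancel R9 -> on_hand[A=23 B=20 C=59 D=28 E=46] avail[A=23 B=5 C=59 D=15 E=46] open={R4,R5,R7,R8}
Final available[D] = 15

Answer: 15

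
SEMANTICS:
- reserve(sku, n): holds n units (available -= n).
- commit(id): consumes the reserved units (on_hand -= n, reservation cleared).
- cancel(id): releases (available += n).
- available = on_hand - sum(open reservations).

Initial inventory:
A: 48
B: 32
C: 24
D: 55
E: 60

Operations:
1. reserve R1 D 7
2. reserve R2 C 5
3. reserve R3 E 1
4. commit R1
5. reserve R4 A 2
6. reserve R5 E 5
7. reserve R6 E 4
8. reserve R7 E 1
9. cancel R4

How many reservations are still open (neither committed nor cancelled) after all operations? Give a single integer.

Step 1: reserve R1 D 7 -> on_hand[A=48 B=32 C=24 D=55 E=60] avail[A=48 B=32 C=24 D=48 E=60] open={R1}
Step 2: reserve R2 C 5 -> on_hand[A=48 B=32 C=24 D=55 E=60] avail[A=48 B=32 C=19 D=48 E=60] open={R1,R2}
Step 3: reserve R3 E 1 -> on_hand[A=48 B=32 C=24 D=55 E=60] avail[A=48 B=32 C=19 D=48 E=59] open={R1,R2,R3}
Step 4: commit R1 -> on_hand[A=48 B=32 C=24 D=48 E=60] avail[A=48 B=32 C=19 D=48 E=59] open={R2,R3}
Step 5: reserve R4 A 2 -> on_hand[A=48 B=32 C=24 D=48 E=60] avail[A=46 B=32 C=19 D=48 E=59] open={R2,R3,R4}
Step 6: reserve R5 E 5 -> on_hand[A=48 B=32 C=24 D=48 E=60] avail[A=46 B=32 C=19 D=48 E=54] open={R2,R3,R4,R5}
Step 7: reserve R6 E 4 -> on_hand[A=48 B=32 C=24 D=48 E=60] avail[A=46 B=32 C=19 D=48 E=50] open={R2,R3,R4,R5,R6}
Step 8: reserve R7 E 1 -> on_hand[A=48 B=32 C=24 D=48 E=60] avail[A=46 B=32 C=19 D=48 E=49] open={R2,R3,R4,R5,R6,R7}
Step 9: cancel R4 -> on_hand[A=48 B=32 C=24 D=48 E=60] avail[A=48 B=32 C=19 D=48 E=49] open={R2,R3,R5,R6,R7}
Open reservations: ['R2', 'R3', 'R5', 'R6', 'R7'] -> 5

Answer: 5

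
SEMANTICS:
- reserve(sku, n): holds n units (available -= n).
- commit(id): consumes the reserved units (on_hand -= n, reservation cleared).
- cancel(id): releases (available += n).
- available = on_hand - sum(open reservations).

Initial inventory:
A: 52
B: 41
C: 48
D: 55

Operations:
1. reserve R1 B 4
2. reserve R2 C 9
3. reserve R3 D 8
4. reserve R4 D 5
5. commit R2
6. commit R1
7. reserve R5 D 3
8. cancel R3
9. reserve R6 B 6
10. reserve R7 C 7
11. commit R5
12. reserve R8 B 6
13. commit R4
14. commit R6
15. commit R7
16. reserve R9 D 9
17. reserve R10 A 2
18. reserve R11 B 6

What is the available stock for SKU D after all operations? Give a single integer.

Step 1: reserve R1 B 4 -> on_hand[A=52 B=41 C=48 D=55] avail[A=52 B=37 C=48 D=55] open={R1}
Step 2: reserve R2 C 9 -> on_hand[A=52 B=41 C=48 D=55] avail[A=52 B=37 C=39 D=55] open={R1,R2}
Step 3: reserve R3 D 8 -> on_hand[A=52 B=41 C=48 D=55] avail[A=52 B=37 C=39 D=47] open={R1,R2,R3}
Step 4: reserve R4 D 5 -> on_hand[A=52 B=41 C=48 D=55] avail[A=52 B=37 C=39 D=42] open={R1,R2,R3,R4}
Step 5: commit R2 -> on_hand[A=52 B=41 C=39 D=55] avail[A=52 B=37 C=39 D=42] open={R1,R3,R4}
Step 6: commit R1 -> on_hand[A=52 B=37 C=39 D=55] avail[A=52 B=37 C=39 D=42] open={R3,R4}
Step 7: reserve R5 D 3 -> on_hand[A=52 B=37 C=39 D=55] avail[A=52 B=37 C=39 D=39] open={R3,R4,R5}
Step 8: cancel R3 -> on_hand[A=52 B=37 C=39 D=55] avail[A=52 B=37 C=39 D=47] open={R4,R5}
Step 9: reserve R6 B 6 -> on_hand[A=52 B=37 C=39 D=55] avail[A=52 B=31 C=39 D=47] open={R4,R5,R6}
Step 10: reserve R7 C 7 -> on_hand[A=52 B=37 C=39 D=55] avail[A=52 B=31 C=32 D=47] open={R4,R5,R6,R7}
Step 11: commit R5 -> on_hand[A=52 B=37 C=39 D=52] avail[A=52 B=31 C=32 D=47] open={R4,R6,R7}
Step 12: reserve R8 B 6 -> on_hand[A=52 B=37 C=39 D=52] avail[A=52 B=25 C=32 D=47] open={R4,R6,R7,R8}
Step 13: commit R4 -> on_hand[A=52 B=37 C=39 D=47] avail[A=52 B=25 C=32 D=47] open={R6,R7,R8}
Step 14: commit R6 -> on_hand[A=52 B=31 C=39 D=47] avail[A=52 B=25 C=32 D=47] open={R7,R8}
Step 15: commit R7 -> on_hand[A=52 B=31 C=32 D=47] avail[A=52 B=25 C=32 D=47] open={R8}
Step 16: reserve R9 D 9 -> on_hand[A=52 B=31 C=32 D=47] avail[A=52 B=25 C=32 D=38] open={R8,R9}
Step 17: reserve R10 A 2 -> on_hand[A=52 B=31 C=32 D=47] avail[A=50 B=25 C=32 D=38] open={R10,R8,R9}
Step 18: reserve R11 B 6 -> on_hand[A=52 B=31 C=32 D=47] avail[A=50 B=19 C=32 D=38] open={R10,R11,R8,R9}
Final available[D] = 38

Answer: 38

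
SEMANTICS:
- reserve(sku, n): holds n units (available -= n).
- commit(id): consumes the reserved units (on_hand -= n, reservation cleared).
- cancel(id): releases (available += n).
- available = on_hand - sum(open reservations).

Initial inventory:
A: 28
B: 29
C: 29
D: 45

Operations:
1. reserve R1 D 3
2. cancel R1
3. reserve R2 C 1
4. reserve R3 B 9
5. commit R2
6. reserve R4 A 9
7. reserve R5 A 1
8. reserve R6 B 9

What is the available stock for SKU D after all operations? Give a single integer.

Step 1: reserve R1 D 3 -> on_hand[A=28 B=29 C=29 D=45] avail[A=28 B=29 C=29 D=42] open={R1}
Step 2: cancel R1 -> on_hand[A=28 B=29 C=29 D=45] avail[A=28 B=29 C=29 D=45] open={}
Step 3: reserve R2 C 1 -> on_hand[A=28 B=29 C=29 D=45] avail[A=28 B=29 C=28 D=45] open={R2}
Step 4: reserve R3 B 9 -> on_hand[A=28 B=29 C=29 D=45] avail[A=28 B=20 C=28 D=45] open={R2,R3}
Step 5: commit R2 -> on_hand[A=28 B=29 C=28 D=45] avail[A=28 B=20 C=28 D=45] open={R3}
Step 6: reserve R4 A 9 -> on_hand[A=28 B=29 C=28 D=45] avail[A=19 B=20 C=28 D=45] open={R3,R4}
Step 7: reserve R5 A 1 -> on_hand[A=28 B=29 C=28 D=45] avail[A=18 B=20 C=28 D=45] open={R3,R4,R5}
Step 8: reserve R6 B 9 -> on_hand[A=28 B=29 C=28 D=45] avail[A=18 B=11 C=28 D=45] open={R3,R4,R5,R6}
Final available[D] = 45

Answer: 45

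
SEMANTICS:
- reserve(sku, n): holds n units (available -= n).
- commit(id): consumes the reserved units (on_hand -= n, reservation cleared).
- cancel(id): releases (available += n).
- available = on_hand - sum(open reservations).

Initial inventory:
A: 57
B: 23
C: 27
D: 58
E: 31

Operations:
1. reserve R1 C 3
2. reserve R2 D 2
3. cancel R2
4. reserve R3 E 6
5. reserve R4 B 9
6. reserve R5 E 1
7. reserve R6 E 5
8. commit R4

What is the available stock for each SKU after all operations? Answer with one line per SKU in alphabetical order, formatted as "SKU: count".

Step 1: reserve R1 C 3 -> on_hand[A=57 B=23 C=27 D=58 E=31] avail[A=57 B=23 C=24 D=58 E=31] open={R1}
Step 2: reserve R2 D 2 -> on_hand[A=57 B=23 C=27 D=58 E=31] avail[A=57 B=23 C=24 D=56 E=31] open={R1,R2}
Step 3: cancel R2 -> on_hand[A=57 B=23 C=27 D=58 E=31] avail[A=57 B=23 C=24 D=58 E=31] open={R1}
Step 4: reserve R3 E 6 -> on_hand[A=57 B=23 C=27 D=58 E=31] avail[A=57 B=23 C=24 D=58 E=25] open={R1,R3}
Step 5: reserve R4 B 9 -> on_hand[A=57 B=23 C=27 D=58 E=31] avail[A=57 B=14 C=24 D=58 E=25] open={R1,R3,R4}
Step 6: reserve R5 E 1 -> on_hand[A=57 B=23 C=27 D=58 E=31] avail[A=57 B=14 C=24 D=58 E=24] open={R1,R3,R4,R5}
Step 7: reserve R6 E 5 -> on_hand[A=57 B=23 C=27 D=58 E=31] avail[A=57 B=14 C=24 D=58 E=19] open={R1,R3,R4,R5,R6}
Step 8: commit R4 -> on_hand[A=57 B=14 C=27 D=58 E=31] avail[A=57 B=14 C=24 D=58 E=19] open={R1,R3,R5,R6}

Answer: A: 57
B: 14
C: 24
D: 58
E: 19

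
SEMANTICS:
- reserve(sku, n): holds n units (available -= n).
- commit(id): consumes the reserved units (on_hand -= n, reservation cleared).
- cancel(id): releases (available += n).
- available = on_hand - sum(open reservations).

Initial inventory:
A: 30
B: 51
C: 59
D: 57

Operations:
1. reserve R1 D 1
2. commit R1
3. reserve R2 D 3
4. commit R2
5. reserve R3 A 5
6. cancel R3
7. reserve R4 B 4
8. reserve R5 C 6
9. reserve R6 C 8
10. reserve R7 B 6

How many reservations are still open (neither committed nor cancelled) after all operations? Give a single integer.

Step 1: reserve R1 D 1 -> on_hand[A=30 B=51 C=59 D=57] avail[A=30 B=51 C=59 D=56] open={R1}
Step 2: commit R1 -> on_hand[A=30 B=51 C=59 D=56] avail[A=30 B=51 C=59 D=56] open={}
Step 3: reserve R2 D 3 -> on_hand[A=30 B=51 C=59 D=56] avail[A=30 B=51 C=59 D=53] open={R2}
Step 4: commit R2 -> on_hand[A=30 B=51 C=59 D=53] avail[A=30 B=51 C=59 D=53] open={}
Step 5: reserve R3 A 5 -> on_hand[A=30 B=51 C=59 D=53] avail[A=25 B=51 C=59 D=53] open={R3}
Step 6: cancel R3 -> on_hand[A=30 B=51 C=59 D=53] avail[A=30 B=51 C=59 D=53] open={}
Step 7: reserve R4 B 4 -> on_hand[A=30 B=51 C=59 D=53] avail[A=30 B=47 C=59 D=53] open={R4}
Step 8: reserve R5 C 6 -> on_hand[A=30 B=51 C=59 D=53] avail[A=30 B=47 C=53 D=53] open={R4,R5}
Step 9: reserve R6 C 8 -> on_hand[A=30 B=51 C=59 D=53] avail[A=30 B=47 C=45 D=53] open={R4,R5,R6}
Step 10: reserve R7 B 6 -> on_hand[A=30 B=51 C=59 D=53] avail[A=30 B=41 C=45 D=53] open={R4,R5,R6,R7}
Open reservations: ['R4', 'R5', 'R6', 'R7'] -> 4

Answer: 4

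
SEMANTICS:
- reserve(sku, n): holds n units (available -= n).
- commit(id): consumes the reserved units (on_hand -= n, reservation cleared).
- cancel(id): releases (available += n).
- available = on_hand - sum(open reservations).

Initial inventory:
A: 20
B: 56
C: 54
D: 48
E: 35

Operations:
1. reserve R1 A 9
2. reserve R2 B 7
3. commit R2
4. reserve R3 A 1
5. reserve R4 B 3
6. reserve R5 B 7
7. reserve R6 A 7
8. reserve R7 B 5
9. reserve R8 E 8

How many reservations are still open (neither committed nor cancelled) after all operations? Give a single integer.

Answer: 7

Derivation:
Step 1: reserve R1 A 9 -> on_hand[A=20 B=56 C=54 D=48 E=35] avail[A=11 B=56 C=54 D=48 E=35] open={R1}
Step 2: reserve R2 B 7 -> on_hand[A=20 B=56 C=54 D=48 E=35] avail[A=11 B=49 C=54 D=48 E=35] open={R1,R2}
Step 3: commit R2 -> on_hand[A=20 B=49 C=54 D=48 E=35] avail[A=11 B=49 C=54 D=48 E=35] open={R1}
Step 4: reserve R3 A 1 -> on_hand[A=20 B=49 C=54 D=48 E=35] avail[A=10 B=49 C=54 D=48 E=35] open={R1,R3}
Step 5: reserve R4 B 3 -> on_hand[A=20 B=49 C=54 D=48 E=35] avail[A=10 B=46 C=54 D=48 E=35] open={R1,R3,R4}
Step 6: reserve R5 B 7 -> on_hand[A=20 B=49 C=54 D=48 E=35] avail[A=10 B=39 C=54 D=48 E=35] open={R1,R3,R4,R5}
Step 7: reserve R6 A 7 -> on_hand[A=20 B=49 C=54 D=48 E=35] avail[A=3 B=39 C=54 D=48 E=35] open={R1,R3,R4,R5,R6}
Step 8: reserve R7 B 5 -> on_hand[A=20 B=49 C=54 D=48 E=35] avail[A=3 B=34 C=54 D=48 E=35] open={R1,R3,R4,R5,R6,R7}
Step 9: reserve R8 E 8 -> on_hand[A=20 B=49 C=54 D=48 E=35] avail[A=3 B=34 C=54 D=48 E=27] open={R1,R3,R4,R5,R6,R7,R8}
Open reservations: ['R1', 'R3', 'R4', 'R5', 'R6', 'R7', 'R8'] -> 7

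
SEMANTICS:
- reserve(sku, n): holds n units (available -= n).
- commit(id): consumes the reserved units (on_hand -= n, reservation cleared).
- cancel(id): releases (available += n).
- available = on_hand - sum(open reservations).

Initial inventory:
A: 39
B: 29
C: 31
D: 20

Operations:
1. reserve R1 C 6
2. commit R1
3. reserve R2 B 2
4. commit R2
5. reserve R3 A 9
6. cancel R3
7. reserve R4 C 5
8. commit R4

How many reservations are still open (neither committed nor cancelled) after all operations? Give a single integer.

Answer: 0

Derivation:
Step 1: reserve R1 C 6 -> on_hand[A=39 B=29 C=31 D=20] avail[A=39 B=29 C=25 D=20] open={R1}
Step 2: commit R1 -> on_hand[A=39 B=29 C=25 D=20] avail[A=39 B=29 C=25 D=20] open={}
Step 3: reserve R2 B 2 -> on_hand[A=39 B=29 C=25 D=20] avail[A=39 B=27 C=25 D=20] open={R2}
Step 4: commit R2 -> on_hand[A=39 B=27 C=25 D=20] avail[A=39 B=27 C=25 D=20] open={}
Step 5: reserve R3 A 9 -> on_hand[A=39 B=27 C=25 D=20] avail[A=30 B=27 C=25 D=20] open={R3}
Step 6: cancel R3 -> on_hand[A=39 B=27 C=25 D=20] avail[A=39 B=27 C=25 D=20] open={}
Step 7: reserve R4 C 5 -> on_hand[A=39 B=27 C=25 D=20] avail[A=39 B=27 C=20 D=20] open={R4}
Step 8: commit R4 -> on_hand[A=39 B=27 C=20 D=20] avail[A=39 B=27 C=20 D=20] open={}
Open reservations: [] -> 0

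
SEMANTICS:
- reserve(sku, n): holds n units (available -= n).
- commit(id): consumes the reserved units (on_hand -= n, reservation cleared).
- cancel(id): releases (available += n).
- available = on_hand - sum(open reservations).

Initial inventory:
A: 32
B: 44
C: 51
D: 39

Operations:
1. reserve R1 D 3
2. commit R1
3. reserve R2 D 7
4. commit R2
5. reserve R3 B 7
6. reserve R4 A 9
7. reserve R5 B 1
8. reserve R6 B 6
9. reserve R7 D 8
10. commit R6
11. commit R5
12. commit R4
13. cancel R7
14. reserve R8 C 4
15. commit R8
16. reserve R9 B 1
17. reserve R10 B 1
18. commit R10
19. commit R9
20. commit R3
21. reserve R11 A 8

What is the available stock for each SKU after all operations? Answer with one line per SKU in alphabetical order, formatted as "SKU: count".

Answer: A: 15
B: 28
C: 47
D: 29

Derivation:
Step 1: reserve R1 D 3 -> on_hand[A=32 B=44 C=51 D=39] avail[A=32 B=44 C=51 D=36] open={R1}
Step 2: commit R1 -> on_hand[A=32 B=44 C=51 D=36] avail[A=32 B=44 C=51 D=36] open={}
Step 3: reserve R2 D 7 -> on_hand[A=32 B=44 C=51 D=36] avail[A=32 B=44 C=51 D=29] open={R2}
Step 4: commit R2 -> on_hand[A=32 B=44 C=51 D=29] avail[A=32 B=44 C=51 D=29] open={}
Step 5: reserve R3 B 7 -> on_hand[A=32 B=44 C=51 D=29] avail[A=32 B=37 C=51 D=29] open={R3}
Step 6: reserve R4 A 9 -> on_hand[A=32 B=44 C=51 D=29] avail[A=23 B=37 C=51 D=29] open={R3,R4}
Step 7: reserve R5 B 1 -> on_hand[A=32 B=44 C=51 D=29] avail[A=23 B=36 C=51 D=29] open={R3,R4,R5}
Step 8: reserve R6 B 6 -> on_hand[A=32 B=44 C=51 D=29] avail[A=23 B=30 C=51 D=29] open={R3,R4,R5,R6}
Step 9: reserve R7 D 8 -> on_hand[A=32 B=44 C=51 D=29] avail[A=23 B=30 C=51 D=21] open={R3,R4,R5,R6,R7}
Step 10: commit R6 -> on_hand[A=32 B=38 C=51 D=29] avail[A=23 B=30 C=51 D=21] open={R3,R4,R5,R7}
Step 11: commit R5 -> on_hand[A=32 B=37 C=51 D=29] avail[A=23 B=30 C=51 D=21] open={R3,R4,R7}
Step 12: commit R4 -> on_hand[A=23 B=37 C=51 D=29] avail[A=23 B=30 C=51 D=21] open={R3,R7}
Step 13: cancel R7 -> on_hand[A=23 B=37 C=51 D=29] avail[A=23 B=30 C=51 D=29] open={R3}
Step 14: reserve R8 C 4 -> on_hand[A=23 B=37 C=51 D=29] avail[A=23 B=30 C=47 D=29] open={R3,R8}
Step 15: commit R8 -> on_hand[A=23 B=37 C=47 D=29] avail[A=23 B=30 C=47 D=29] open={R3}
Step 16: reserve R9 B 1 -> on_hand[A=23 B=37 C=47 D=29] avail[A=23 B=29 C=47 D=29] open={R3,R9}
Step 17: reserve R10 B 1 -> on_hand[A=23 B=37 C=47 D=29] avail[A=23 B=28 C=47 D=29] open={R10,R3,R9}
Step 18: commit R10 -> on_hand[A=23 B=36 C=47 D=29] avail[A=23 B=28 C=47 D=29] open={R3,R9}
Step 19: commit R9 -> on_hand[A=23 B=35 C=47 D=29] avail[A=23 B=28 C=47 D=29] open={R3}
Step 20: commit R3 -> on_hand[A=23 B=28 C=47 D=29] avail[A=23 B=28 C=47 D=29] open={}
Step 21: reserve R11 A 8 -> on_hand[A=23 B=28 C=47 D=29] avail[A=15 B=28 C=47 D=29] open={R11}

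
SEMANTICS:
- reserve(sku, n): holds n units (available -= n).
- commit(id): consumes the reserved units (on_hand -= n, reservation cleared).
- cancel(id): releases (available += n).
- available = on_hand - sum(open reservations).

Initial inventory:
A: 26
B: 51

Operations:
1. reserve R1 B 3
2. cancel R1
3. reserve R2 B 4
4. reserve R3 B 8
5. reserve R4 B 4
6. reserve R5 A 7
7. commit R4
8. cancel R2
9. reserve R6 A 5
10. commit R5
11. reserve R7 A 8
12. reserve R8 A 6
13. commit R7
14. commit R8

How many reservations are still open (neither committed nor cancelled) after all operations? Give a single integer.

Step 1: reserve R1 B 3 -> on_hand[A=26 B=51] avail[A=26 B=48] open={R1}
Step 2: cancel R1 -> on_hand[A=26 B=51] avail[A=26 B=51] open={}
Step 3: reserve R2 B 4 -> on_hand[A=26 B=51] avail[A=26 B=47] open={R2}
Step 4: reserve R3 B 8 -> on_hand[A=26 B=51] avail[A=26 B=39] open={R2,R3}
Step 5: reserve R4 B 4 -> on_hand[A=26 B=51] avail[A=26 B=35] open={R2,R3,R4}
Step 6: reserve R5 A 7 -> on_hand[A=26 B=51] avail[A=19 B=35] open={R2,R3,R4,R5}
Step 7: commit R4 -> on_hand[A=26 B=47] avail[A=19 B=35] open={R2,R3,R5}
Step 8: cancel R2 -> on_hand[A=26 B=47] avail[A=19 B=39] open={R3,R5}
Step 9: reserve R6 A 5 -> on_hand[A=26 B=47] avail[A=14 B=39] open={R3,R5,R6}
Step 10: commit R5 -> on_hand[A=19 B=47] avail[A=14 B=39] open={R3,R6}
Step 11: reserve R7 A 8 -> on_hand[A=19 B=47] avail[A=6 B=39] open={R3,R6,R7}
Step 12: reserve R8 A 6 -> on_hand[A=19 B=47] avail[A=0 B=39] open={R3,R6,R7,R8}
Step 13: commit R7 -> on_hand[A=11 B=47] avail[A=0 B=39] open={R3,R6,R8}
Step 14: commit R8 -> on_hand[A=5 B=47] avail[A=0 B=39] open={R3,R6}
Open reservations: ['R3', 'R6'] -> 2

Answer: 2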